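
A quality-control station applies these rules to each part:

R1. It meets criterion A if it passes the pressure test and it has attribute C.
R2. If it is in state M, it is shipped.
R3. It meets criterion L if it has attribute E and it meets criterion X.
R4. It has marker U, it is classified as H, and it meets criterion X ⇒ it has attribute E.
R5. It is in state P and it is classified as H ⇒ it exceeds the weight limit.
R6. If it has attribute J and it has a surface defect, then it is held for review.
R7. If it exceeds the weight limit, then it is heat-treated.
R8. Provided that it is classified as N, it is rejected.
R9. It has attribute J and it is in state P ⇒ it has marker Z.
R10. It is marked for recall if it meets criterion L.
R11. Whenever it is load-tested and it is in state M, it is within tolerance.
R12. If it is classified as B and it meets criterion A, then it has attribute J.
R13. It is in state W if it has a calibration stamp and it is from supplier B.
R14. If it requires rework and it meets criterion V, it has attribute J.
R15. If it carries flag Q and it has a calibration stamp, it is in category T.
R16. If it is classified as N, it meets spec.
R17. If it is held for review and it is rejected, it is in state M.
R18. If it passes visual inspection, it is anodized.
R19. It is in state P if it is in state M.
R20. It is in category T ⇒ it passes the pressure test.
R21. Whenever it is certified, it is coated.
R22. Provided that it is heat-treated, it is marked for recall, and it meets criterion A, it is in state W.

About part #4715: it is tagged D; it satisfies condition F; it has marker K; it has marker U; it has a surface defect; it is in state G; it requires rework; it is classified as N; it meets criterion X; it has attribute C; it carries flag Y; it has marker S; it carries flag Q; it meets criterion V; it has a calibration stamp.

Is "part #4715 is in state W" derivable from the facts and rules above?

No

Forward chaining from the given facts derives: is rejected, has attribute J, is in category T, meets spec, passes the pressure test, meets criterion A, is held for review, is in state M, is in state P, is shipped, has marker Z.
Rules concluding "it is in state W": R13 needs "it is from supplier B"; R22 needs "it is heat-treated" — none of these are established.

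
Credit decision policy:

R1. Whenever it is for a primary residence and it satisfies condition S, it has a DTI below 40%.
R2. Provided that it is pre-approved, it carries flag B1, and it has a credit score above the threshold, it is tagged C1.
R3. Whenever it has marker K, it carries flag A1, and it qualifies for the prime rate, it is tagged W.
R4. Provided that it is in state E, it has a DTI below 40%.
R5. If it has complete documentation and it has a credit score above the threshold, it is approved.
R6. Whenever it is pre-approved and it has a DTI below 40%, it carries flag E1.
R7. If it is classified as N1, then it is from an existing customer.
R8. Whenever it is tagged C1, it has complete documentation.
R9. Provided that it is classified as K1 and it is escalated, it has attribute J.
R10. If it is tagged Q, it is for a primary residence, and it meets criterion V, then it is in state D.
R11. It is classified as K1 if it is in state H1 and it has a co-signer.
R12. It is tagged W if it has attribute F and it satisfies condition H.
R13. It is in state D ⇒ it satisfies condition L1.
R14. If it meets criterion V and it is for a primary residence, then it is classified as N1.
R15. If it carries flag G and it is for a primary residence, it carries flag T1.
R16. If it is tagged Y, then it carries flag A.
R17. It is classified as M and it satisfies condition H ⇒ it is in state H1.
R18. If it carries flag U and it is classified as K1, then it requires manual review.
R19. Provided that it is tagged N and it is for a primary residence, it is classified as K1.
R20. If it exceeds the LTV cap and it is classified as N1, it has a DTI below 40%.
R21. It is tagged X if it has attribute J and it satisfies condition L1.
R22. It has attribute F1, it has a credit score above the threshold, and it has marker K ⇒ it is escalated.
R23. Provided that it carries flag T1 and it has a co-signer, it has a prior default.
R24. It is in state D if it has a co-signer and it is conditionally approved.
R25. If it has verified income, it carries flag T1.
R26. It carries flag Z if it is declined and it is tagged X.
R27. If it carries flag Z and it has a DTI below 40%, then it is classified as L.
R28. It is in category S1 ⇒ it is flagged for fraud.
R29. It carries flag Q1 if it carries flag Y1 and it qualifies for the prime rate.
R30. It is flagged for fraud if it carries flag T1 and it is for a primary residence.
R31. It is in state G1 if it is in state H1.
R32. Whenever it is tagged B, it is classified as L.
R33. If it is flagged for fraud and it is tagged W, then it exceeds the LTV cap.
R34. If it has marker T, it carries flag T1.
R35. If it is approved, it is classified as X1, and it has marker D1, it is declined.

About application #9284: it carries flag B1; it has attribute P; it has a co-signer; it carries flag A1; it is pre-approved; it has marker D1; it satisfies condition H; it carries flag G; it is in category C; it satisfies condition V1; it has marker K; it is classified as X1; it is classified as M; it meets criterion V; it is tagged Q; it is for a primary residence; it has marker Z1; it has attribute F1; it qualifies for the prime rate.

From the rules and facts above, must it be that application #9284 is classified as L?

Forward chaining from the given facts derives: is tagged W, is in state D, satisfies condition L1, is classified as N1, carries flag T1, is in state H1, has a prior default, is flagged for fraud, is in state G1, exceeds the LTV cap, is from an existing customer, is classified as K1, has a DTI below 40%, carries flag E1.
Rules concluding "it is classified as L": R27 needs "it carries flag Z"; R32 needs "it is tagged B" — none of these are established.

No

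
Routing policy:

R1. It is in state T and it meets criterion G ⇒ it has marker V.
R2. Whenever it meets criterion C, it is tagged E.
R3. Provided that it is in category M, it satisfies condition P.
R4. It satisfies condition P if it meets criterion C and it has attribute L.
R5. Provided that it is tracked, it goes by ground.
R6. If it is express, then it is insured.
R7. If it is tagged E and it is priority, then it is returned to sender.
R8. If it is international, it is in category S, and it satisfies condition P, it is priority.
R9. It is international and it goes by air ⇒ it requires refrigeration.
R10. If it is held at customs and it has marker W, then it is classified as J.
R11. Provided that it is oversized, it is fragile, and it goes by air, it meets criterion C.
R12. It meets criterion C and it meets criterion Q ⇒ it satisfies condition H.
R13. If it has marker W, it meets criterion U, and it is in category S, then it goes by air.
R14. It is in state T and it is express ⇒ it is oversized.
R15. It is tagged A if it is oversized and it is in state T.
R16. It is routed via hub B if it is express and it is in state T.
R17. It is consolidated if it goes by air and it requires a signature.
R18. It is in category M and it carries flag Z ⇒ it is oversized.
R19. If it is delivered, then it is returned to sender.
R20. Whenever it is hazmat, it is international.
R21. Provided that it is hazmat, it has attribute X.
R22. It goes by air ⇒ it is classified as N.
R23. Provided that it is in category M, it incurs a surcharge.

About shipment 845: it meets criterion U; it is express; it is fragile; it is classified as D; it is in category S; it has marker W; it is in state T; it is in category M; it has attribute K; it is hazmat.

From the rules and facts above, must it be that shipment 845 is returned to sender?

Yes

By R3 (it is in category M): it satisfies condition P.
By R13 (it has marker W, it meets criterion U, it is in category S): it goes by air.
By R14 (it is in state T, it is express): it is oversized.
By R20 (it is hazmat): it is international.
By R8 (it is international, it is in category S, it satisfies condition P): it is priority.
By R11 (it is oversized, it is fragile, it goes by air): it meets criterion C.
By R2 (it meets criterion C): it is tagged E.
By R7 (it is tagged E, it is priority): it is returned to sender.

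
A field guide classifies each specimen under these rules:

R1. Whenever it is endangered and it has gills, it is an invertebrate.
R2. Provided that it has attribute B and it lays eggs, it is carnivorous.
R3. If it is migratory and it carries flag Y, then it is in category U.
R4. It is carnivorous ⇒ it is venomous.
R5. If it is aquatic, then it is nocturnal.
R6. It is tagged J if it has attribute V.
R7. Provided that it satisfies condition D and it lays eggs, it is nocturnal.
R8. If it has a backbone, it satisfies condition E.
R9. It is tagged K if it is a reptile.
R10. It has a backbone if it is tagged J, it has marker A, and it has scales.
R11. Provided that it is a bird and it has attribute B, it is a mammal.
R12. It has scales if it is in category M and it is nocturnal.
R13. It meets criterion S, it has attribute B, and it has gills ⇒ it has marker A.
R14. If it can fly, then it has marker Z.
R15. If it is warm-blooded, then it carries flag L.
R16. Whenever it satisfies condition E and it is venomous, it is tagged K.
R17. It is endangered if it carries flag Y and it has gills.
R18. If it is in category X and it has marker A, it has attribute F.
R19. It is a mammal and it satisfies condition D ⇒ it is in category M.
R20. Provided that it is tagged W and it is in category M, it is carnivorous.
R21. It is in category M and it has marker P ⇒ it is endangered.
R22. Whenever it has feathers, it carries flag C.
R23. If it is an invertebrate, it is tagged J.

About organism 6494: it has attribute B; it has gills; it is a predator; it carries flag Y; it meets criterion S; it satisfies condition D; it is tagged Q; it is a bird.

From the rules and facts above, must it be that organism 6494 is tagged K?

Forward chaining from the given facts derives: is a mammal, has marker A, is endangered, is in category M, is an invertebrate, is tagged J.
Rules concluding "it is tagged K": R9 needs "it is a reptile"; R16 needs "it satisfies condition E" — none of these are established.

No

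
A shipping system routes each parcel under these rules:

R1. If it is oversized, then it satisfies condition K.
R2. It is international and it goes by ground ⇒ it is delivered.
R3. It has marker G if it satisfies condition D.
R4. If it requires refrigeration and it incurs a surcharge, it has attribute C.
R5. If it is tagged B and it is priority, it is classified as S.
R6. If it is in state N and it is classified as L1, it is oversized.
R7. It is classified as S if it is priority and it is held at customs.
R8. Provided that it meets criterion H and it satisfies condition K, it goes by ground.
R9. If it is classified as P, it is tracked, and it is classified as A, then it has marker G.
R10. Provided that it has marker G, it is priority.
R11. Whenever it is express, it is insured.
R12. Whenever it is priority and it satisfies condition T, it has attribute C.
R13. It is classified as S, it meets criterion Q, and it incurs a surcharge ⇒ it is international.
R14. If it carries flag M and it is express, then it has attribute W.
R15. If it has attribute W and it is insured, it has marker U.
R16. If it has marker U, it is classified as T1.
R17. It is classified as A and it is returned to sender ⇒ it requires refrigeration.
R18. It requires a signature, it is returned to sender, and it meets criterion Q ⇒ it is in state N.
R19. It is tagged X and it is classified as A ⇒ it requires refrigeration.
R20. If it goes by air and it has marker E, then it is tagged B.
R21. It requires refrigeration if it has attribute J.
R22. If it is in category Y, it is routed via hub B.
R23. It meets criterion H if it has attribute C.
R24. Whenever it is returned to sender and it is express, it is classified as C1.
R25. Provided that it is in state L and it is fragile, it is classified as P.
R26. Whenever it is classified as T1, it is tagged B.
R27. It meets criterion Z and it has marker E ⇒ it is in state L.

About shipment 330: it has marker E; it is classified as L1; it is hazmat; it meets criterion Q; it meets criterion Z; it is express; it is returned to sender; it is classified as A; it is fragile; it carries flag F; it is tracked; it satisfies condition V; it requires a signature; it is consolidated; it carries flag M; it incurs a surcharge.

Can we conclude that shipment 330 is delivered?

Yes

By R11 (it is express): it is insured.
By R14 (it carries flag M, it is express): it has attribute W.
By R15 (it has attribute W, it is insured): it has marker U.
By R16 (it has marker U): it is classified as T1.
By R17 (it is classified as A, it is returned to sender): it requires refrigeration.
By R18 (it requires a signature, it is returned to sender, it meets criterion Q): it is in state N.
By R26 (it is classified as T1): it is tagged B.
By R27 (it meets criterion Z, it has marker E): it is in state L.
By R4 (it requires refrigeration, it incurs a surcharge): it has attribute C.
By R6 (it is in state N, it is classified as L1): it is oversized.
By R23 (it has attribute C): it meets criterion H.
By R25 (it is in state L, it is fragile): it is classified as P.
By R1 (it is oversized): it satisfies condition K.
By R8 (it meets criterion H, it satisfies condition K): it goes by ground.
By R9 (it is classified as P, it is tracked, it is classified as A): it has marker G.
By R10 (it has marker G): it is priority.
By R5 (it is tagged B, it is priority): it is classified as S.
By R13 (it is classified as S, it meets criterion Q, it incurs a surcharge): it is international.
By R2 (it is international, it goes by ground): it is delivered.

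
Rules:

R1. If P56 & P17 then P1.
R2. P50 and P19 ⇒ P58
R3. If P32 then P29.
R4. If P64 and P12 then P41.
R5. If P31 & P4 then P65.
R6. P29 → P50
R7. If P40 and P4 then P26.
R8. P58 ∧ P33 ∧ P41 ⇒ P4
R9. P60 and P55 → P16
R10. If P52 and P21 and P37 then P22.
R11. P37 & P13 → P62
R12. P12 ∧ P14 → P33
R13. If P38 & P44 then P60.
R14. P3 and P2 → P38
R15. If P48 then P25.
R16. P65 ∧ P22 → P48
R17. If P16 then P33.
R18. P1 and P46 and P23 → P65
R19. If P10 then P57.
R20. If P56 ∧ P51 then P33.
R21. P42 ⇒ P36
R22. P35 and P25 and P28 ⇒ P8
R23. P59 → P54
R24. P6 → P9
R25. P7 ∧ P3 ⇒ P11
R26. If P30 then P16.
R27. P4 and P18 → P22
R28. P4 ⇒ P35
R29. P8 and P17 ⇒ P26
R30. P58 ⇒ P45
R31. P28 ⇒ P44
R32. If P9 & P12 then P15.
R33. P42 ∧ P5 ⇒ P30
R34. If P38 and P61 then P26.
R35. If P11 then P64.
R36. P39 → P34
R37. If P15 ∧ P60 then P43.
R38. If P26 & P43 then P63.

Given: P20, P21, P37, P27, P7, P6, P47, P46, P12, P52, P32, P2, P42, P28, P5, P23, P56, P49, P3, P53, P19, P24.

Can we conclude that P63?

Forward chaining from the given facts derives: P29, P50, P22, P38, P36, P9, P11, P44, P15, P30, P64, P58, P41, P60, P16, P45, P43, P33, P4, P35.
The only rule concluding P63 is R38, which needs P26; that is never established.

No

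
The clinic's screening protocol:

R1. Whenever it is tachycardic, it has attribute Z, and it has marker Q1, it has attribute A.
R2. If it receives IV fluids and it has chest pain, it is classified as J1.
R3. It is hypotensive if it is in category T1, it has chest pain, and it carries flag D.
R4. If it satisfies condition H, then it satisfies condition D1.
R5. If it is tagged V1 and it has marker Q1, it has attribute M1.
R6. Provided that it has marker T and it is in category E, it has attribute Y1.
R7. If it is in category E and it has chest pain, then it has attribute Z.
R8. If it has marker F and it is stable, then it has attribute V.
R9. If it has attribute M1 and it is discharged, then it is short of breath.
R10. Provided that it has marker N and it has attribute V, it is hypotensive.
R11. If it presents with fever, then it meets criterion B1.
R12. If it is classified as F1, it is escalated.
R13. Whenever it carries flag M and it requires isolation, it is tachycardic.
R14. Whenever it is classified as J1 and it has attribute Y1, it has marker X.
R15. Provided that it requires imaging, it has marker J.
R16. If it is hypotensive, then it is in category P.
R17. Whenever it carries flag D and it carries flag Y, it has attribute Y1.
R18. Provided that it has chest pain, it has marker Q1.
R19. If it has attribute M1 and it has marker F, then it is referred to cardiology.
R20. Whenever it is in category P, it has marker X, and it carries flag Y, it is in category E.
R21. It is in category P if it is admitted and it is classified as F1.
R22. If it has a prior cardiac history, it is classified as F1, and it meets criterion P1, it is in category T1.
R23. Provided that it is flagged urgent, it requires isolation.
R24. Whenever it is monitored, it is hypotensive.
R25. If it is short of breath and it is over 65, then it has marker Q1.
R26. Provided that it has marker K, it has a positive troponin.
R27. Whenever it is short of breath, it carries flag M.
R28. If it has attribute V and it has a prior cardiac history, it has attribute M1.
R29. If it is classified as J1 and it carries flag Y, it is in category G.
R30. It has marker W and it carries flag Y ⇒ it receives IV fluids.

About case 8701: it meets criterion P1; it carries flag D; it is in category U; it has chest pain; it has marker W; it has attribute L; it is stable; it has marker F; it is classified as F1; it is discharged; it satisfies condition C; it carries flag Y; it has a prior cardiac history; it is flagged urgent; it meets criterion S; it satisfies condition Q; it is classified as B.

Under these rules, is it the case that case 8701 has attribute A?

Yes

By R8 (it has marker F, it is stable): it has attribute V.
By R17 (it carries flag D, it carries flag Y): it has attribute Y1.
By R18 (it has chest pain): it has marker Q1.
By R22 (it has a prior cardiac history, it is classified as F1, it meets criterion P1): it is in category T1.
By R23 (it is flagged urgent): it requires isolation.
By R28 (it has attribute V, it has a prior cardiac history): it has attribute M1.
By R30 (it has marker W, it carries flag Y): it receives IV fluids.
By R2 (it receives IV fluids, it has chest pain): it is classified as J1.
By R3 (it is in category T1, it has chest pain, it carries flag D): it is hypotensive.
By R9 (it has attribute M1, it is discharged): it is short of breath.
By R14 (it is classified as J1, it has attribute Y1): it has marker X.
By R16 (it is hypotensive): it is in category P.
By R20 (it is in category P, it has marker X, it carries flag Y): it is in category E.
By R27 (it is short of breath): it carries flag M.
By R7 (it is in category E, it has chest pain): it has attribute Z.
By R13 (it carries flag M, it requires isolation): it is tachycardic.
By R1 (it is tachycardic, it has attribute Z, it has marker Q1): it has attribute A.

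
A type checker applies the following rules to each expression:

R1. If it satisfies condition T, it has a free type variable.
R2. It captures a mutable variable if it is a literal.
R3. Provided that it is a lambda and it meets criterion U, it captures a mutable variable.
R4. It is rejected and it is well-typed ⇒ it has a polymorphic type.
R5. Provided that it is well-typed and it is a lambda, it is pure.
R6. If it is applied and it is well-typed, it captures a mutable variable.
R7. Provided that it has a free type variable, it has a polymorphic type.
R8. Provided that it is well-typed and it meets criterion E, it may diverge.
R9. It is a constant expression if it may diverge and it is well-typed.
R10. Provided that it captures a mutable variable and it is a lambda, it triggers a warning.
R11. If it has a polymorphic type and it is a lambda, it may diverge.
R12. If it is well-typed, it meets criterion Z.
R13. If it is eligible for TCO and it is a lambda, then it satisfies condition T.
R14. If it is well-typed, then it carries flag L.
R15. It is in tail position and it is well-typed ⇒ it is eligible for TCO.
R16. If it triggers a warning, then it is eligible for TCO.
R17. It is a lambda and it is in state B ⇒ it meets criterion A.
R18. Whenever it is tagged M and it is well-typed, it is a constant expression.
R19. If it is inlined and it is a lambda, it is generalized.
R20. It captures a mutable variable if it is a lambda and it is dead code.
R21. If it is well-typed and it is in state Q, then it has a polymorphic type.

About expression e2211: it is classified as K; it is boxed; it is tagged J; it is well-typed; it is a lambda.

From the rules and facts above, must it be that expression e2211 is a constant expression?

Forward chaining from the given facts derives: is pure, meets criterion Z, carries flag L.
Rules concluding "it is a constant expression": R9 needs "it may diverge"; R18 needs "it is tagged M" — none of these are established.

No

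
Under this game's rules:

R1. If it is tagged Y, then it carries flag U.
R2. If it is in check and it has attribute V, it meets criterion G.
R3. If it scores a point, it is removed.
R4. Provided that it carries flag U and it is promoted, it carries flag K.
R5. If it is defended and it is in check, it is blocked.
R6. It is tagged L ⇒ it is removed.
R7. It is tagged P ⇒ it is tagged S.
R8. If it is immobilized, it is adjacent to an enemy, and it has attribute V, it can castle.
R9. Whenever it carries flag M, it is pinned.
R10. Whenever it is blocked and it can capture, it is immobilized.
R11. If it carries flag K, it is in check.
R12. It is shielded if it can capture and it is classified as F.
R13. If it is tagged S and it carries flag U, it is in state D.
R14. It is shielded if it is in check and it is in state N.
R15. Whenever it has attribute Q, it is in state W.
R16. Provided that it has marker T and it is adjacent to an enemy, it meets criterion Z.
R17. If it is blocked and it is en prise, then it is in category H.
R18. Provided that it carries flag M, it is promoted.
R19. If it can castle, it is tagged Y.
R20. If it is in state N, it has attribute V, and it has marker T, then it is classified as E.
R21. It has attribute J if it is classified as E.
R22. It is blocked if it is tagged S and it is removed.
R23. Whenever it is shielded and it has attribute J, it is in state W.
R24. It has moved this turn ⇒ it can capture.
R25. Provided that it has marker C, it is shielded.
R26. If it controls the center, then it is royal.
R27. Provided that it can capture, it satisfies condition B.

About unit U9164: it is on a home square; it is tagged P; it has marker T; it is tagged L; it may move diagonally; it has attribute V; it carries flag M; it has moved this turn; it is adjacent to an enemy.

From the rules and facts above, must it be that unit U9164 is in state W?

Forward chaining from the given facts derives: is removed, is tagged S, is pinned, meets criterion Z, is promoted, is blocked, can capture, satisfies condition B, is immobilized, can castle, is tagged Y, carries flag U, carries flag K, is in check, is in state D, meets criterion G.
Rules concluding "it is in state W": R15 needs "it has attribute Q"; R23 needs "it is shielded" — none of these are established.

No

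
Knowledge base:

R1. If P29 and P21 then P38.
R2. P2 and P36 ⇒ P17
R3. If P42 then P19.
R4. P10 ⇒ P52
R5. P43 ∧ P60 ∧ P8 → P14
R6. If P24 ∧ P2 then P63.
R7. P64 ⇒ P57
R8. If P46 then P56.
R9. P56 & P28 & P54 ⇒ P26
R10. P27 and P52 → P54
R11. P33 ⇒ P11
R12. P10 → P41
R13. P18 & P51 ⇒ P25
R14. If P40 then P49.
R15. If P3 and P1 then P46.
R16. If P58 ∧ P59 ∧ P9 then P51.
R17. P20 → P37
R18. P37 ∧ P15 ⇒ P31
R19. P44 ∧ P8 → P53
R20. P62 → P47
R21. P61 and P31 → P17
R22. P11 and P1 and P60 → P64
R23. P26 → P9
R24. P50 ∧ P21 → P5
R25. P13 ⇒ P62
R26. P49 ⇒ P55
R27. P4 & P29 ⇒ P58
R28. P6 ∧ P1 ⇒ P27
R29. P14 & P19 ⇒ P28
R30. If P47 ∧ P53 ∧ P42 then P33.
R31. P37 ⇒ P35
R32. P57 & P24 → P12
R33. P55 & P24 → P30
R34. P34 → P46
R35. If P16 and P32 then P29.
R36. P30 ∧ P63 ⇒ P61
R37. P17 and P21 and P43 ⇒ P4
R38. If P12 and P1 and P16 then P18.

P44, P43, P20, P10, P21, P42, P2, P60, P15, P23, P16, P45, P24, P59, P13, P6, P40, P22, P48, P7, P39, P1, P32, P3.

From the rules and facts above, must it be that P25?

Forward chaining from the given facts derives: P19, P52, P63, P41, P49, P46, P37, P31, P62, P55, P27, P35, P30, P29, P61, P38, P56, P54, P47, P17, P4, P58.
The only rule concluding P25 is R13, which needs P18; that is never established.

No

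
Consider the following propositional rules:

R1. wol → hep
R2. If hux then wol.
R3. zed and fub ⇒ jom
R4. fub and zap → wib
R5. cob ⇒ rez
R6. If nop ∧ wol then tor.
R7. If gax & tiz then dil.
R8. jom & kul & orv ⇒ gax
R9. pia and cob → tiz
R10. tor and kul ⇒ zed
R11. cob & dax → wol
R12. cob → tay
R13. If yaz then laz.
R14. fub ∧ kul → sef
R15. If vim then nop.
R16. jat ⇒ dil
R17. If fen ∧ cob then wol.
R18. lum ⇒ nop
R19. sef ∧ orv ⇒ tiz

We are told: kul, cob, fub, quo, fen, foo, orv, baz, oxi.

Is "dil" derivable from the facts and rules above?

Forward chaining from the given facts derives: rez, tay, sef, wol, tiz, hep.
Rules concluding dil: R7 needs gax; R16 needs jat — none of these are established.

No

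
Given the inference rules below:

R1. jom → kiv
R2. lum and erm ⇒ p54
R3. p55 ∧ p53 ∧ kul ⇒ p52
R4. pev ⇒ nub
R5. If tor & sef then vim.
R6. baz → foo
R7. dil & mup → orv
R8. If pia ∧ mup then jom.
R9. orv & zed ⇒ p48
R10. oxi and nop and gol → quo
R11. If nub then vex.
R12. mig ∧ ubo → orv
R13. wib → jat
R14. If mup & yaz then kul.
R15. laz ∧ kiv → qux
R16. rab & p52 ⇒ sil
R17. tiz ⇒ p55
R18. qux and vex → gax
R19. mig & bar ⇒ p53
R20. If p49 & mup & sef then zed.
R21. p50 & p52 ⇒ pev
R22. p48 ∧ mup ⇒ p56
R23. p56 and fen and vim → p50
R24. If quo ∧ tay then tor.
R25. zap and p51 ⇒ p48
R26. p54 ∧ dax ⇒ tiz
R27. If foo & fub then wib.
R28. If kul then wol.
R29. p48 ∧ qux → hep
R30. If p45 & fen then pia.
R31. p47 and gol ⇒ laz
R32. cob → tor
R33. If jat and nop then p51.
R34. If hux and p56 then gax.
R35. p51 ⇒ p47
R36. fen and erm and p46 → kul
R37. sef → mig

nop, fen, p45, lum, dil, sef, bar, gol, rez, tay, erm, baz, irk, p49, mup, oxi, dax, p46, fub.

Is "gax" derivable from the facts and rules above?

p54  (by R2: lum, erm)
foo  (by R6: baz)
orv  (by R7: dil, mup)
quo  (by R10: oxi, nop, gol)
zed  (by R20: p49, mup, sef)
tor  (by R24: quo, tay)
tiz  (by R26: p54, dax)
wib  (by R27: foo, fub)
pia  (by R30: p45, fen)
kul  (by R36: fen, erm, p46)
mig  (by R37: sef)
vim  (by R5: tor, sef)
jom  (by R8: pia, mup)
p48  (by R9: orv, zed)
jat  (by R13: wib)
p55  (by R17: tiz)
p53  (by R19: mig, bar)
p56  (by R22: p48, mup)
p50  (by R23: p56, fen, vim)
p51  (by R33: jat, nop)
p47  (by R35: p51)
kiv  (by R1: jom)
p52  (by R3: p55, p53, kul)
pev  (by R21: p50, p52)
laz  (by R31: p47, gol)
nub  (by R4: pev)
vex  (by R11: nub)
qux  (by R15: laz, kiv)
gax  (by R18: qux, vex)

Yes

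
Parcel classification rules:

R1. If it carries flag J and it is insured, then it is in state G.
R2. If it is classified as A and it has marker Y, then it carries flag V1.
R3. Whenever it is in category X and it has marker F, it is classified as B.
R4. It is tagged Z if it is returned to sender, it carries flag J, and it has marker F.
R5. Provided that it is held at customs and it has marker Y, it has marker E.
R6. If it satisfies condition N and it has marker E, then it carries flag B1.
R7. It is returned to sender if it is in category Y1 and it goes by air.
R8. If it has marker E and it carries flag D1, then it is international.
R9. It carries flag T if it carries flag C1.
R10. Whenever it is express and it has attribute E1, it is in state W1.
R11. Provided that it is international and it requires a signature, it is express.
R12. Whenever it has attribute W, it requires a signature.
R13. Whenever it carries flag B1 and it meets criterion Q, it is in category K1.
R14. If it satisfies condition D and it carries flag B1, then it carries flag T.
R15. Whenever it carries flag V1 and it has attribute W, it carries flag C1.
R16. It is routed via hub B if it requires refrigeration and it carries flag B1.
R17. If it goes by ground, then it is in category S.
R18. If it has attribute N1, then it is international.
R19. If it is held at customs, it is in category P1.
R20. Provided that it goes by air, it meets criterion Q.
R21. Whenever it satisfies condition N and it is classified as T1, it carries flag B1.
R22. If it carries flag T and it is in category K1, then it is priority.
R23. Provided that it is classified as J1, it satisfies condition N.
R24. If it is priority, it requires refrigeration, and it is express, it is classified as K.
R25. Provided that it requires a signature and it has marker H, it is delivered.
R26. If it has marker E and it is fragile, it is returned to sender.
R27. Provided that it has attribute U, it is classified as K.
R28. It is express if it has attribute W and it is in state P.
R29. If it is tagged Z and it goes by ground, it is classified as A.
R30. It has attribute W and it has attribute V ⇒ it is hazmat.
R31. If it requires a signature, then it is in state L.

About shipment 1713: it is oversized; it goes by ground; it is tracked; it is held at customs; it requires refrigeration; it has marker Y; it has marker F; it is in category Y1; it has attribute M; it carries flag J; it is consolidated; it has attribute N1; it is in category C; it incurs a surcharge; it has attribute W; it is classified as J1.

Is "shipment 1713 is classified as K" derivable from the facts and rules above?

No

Forward chaining from the given facts derives: has marker E, requires a signature, is in category S, is international, is in category P1, satisfies condition N, is in state L, carries flag B1, is express, is routed via hub B.
Rules concluding "it is classified as K": R24 needs "it is priority"; R27 needs "it has attribute U" — none of these are established.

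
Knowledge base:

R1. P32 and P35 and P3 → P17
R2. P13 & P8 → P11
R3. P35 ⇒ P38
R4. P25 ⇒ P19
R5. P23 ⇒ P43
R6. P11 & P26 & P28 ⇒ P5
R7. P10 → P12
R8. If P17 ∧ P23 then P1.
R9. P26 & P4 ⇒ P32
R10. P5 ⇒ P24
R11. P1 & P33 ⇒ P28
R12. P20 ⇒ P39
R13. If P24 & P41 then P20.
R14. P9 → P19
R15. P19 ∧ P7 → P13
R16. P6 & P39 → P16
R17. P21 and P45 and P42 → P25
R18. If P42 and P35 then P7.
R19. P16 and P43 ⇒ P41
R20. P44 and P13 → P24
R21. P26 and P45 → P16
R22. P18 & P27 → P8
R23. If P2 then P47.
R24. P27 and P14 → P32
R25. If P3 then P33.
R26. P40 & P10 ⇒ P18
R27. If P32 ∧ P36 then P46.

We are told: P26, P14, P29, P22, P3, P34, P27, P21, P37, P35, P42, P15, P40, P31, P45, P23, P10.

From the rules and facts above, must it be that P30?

Forward chaining from the given facts derives: P38, P43, P12, P25, P7, P16, P32, P33, P18, P17, P19, P1, P28, P13, P41, P8, P11, P5, P24, P20, P39.
No rule has P30 as its conclusion, and it is not among the given facts.

No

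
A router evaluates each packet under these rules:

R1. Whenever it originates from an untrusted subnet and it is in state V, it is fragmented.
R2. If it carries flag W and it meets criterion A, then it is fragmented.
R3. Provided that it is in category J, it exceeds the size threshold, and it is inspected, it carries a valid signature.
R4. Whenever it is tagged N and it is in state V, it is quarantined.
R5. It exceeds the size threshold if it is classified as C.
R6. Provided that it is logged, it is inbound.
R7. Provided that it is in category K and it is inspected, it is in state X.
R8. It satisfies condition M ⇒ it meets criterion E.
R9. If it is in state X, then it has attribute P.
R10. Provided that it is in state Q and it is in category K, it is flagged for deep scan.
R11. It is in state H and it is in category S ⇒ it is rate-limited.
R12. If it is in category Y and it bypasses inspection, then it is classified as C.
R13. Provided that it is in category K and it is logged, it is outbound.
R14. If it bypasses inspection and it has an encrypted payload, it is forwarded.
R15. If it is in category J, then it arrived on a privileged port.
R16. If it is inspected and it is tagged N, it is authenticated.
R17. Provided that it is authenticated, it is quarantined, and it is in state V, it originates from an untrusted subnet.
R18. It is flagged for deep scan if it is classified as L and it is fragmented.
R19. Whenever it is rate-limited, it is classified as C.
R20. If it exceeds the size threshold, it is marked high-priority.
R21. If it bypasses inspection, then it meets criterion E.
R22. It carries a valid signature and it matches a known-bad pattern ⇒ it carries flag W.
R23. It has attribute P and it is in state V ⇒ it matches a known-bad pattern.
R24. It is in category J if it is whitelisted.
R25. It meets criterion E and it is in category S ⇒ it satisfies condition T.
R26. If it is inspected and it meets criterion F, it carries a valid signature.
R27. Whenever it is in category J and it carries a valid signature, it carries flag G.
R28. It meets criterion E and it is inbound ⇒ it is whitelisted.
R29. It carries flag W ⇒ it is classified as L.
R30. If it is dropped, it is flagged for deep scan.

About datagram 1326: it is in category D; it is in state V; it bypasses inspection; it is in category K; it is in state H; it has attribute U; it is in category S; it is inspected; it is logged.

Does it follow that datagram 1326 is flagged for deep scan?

No

Forward chaining from the given facts derives: is inbound, is in state X, has attribute P, is rate-limited, is outbound, is classified as C, meets criterion E, matches a known-bad pattern, satisfies condition T, is whitelisted, exceeds the size threshold, is marked high-priority, is in category J, carries a valid signature, arrived on a privileged port, carries flag W, carries flag G, is classified as L.
Rules concluding "it is flagged for deep scan": R10 needs "it is in state Q"; R18 needs "it is fragmented"; R30 needs "it is dropped" — none of these are established.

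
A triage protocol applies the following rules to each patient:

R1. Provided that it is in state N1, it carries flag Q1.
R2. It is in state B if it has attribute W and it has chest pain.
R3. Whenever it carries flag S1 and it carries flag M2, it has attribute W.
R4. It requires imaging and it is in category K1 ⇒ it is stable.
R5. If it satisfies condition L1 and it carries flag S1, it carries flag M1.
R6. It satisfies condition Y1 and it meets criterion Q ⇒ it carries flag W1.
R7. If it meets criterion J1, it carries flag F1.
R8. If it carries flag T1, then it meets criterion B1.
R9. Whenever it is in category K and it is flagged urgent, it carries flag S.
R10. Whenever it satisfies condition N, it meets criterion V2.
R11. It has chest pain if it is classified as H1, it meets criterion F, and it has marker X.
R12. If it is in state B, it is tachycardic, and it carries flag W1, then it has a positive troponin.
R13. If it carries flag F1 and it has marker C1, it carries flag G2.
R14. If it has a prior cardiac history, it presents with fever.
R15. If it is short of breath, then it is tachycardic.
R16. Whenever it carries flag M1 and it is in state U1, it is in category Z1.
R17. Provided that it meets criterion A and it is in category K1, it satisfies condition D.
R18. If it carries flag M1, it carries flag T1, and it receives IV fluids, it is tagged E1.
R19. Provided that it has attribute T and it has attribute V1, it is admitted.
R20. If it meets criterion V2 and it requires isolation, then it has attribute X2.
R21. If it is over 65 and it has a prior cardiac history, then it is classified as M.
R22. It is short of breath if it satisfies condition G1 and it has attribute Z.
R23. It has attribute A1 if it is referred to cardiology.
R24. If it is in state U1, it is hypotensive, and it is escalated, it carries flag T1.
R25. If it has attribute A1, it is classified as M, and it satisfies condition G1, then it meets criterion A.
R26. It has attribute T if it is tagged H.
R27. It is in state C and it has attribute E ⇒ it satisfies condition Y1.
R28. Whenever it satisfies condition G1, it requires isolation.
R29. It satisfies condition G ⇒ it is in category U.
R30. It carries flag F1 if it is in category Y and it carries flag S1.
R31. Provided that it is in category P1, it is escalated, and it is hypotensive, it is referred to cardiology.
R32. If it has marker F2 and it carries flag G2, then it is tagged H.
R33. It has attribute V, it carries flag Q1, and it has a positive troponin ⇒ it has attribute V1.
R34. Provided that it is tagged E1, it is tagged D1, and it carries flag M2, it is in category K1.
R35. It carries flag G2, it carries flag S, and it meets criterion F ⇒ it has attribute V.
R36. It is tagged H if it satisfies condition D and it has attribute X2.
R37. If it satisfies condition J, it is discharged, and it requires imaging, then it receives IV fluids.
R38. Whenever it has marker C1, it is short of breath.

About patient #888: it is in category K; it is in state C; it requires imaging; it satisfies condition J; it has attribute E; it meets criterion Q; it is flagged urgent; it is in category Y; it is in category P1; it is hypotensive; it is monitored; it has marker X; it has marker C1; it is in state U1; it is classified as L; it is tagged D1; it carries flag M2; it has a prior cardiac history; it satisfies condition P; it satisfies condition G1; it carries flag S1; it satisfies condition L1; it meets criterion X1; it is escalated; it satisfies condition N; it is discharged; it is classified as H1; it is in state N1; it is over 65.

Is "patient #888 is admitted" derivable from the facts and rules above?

Forward chaining from the given facts derives: carries flag Q1, has attribute W, carries flag M1, carries flag S, meets criterion V2, presents with fever, is in category Z1, is classified as M, carries flag T1, satisfies condition Y1, requires isolation, carries flag F1, is referred to cardiology, receives IV fluids, is short of breath, carries flag W1, meets criterion B1, carries flag G2, is tachycardic, is tagged E1, has attribute X2, has attribute A1, meets criterion A, is in category K1, is stable, satisfies condition D, is tagged H, has attribute T.
The only rule concluding "it is admitted" is R19, which needs "it has attribute V1"; that is never established.

No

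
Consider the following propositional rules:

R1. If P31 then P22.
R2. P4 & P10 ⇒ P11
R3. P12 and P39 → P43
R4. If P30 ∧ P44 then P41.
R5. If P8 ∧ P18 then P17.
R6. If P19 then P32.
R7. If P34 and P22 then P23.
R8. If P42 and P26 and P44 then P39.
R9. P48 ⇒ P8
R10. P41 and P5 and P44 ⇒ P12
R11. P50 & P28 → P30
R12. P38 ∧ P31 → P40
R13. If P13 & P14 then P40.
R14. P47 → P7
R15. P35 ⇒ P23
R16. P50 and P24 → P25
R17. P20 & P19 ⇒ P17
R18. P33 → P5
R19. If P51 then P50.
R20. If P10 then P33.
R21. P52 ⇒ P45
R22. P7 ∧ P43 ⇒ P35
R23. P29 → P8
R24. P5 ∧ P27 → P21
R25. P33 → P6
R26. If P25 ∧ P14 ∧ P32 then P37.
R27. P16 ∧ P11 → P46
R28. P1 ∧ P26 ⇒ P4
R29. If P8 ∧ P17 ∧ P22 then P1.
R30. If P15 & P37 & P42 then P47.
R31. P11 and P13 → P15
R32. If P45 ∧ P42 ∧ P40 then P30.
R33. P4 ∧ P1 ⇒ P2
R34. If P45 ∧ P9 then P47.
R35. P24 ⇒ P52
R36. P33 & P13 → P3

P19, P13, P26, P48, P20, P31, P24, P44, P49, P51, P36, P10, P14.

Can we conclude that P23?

Forward chaining from the given facts derives: P22, P32, P8, P40, P17, P50, P33, P6, P1, P52, P3, P25, P5, P45, P37, P4, P2, P11, P15.
Rules concluding P23: R7 needs P34; R15 needs P35 — none of these are established.

No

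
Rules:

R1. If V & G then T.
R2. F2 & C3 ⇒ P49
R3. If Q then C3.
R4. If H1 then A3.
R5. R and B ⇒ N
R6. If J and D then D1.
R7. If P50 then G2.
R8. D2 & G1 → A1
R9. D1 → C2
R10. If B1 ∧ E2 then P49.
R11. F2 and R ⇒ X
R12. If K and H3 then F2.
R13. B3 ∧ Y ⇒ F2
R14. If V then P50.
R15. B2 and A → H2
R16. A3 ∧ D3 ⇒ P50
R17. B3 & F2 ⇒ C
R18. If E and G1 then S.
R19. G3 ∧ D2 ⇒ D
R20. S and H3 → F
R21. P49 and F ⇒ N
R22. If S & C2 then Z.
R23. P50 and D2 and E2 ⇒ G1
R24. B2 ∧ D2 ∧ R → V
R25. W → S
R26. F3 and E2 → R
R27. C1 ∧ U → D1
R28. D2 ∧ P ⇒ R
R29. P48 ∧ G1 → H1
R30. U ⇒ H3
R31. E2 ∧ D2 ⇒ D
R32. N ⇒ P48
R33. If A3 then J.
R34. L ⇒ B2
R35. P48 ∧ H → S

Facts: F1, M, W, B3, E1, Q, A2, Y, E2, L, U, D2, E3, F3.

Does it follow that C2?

Yes

C3  (by R3: Q)
F2  (by R13: B3, Y)
S  (by R25: W)
R  (by R26: F3, E2)
H3  (by R30: U)
D  (by R31: E2, D2)
B2  (by R34: L)
P49  (by R2: F2, C3)
F  (by R20: S, H3)
N  (by R21: P49, F)
V  (by R24: B2, D2, R)
P48  (by R32: N)
P50  (by R14: V)
G1  (by R23: P50, D2, E2)
H1  (by R29: P48, G1)
A3  (by R4: H1)
J  (by R33: A3)
D1  (by R6: J, D)
C2  (by R9: D1)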